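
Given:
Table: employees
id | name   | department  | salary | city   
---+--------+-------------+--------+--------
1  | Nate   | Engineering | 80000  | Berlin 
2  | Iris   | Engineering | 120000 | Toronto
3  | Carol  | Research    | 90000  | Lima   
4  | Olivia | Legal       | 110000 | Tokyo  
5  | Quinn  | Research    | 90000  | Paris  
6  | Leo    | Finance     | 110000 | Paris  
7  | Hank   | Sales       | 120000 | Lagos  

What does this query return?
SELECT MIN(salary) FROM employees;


Salaries: 80000, 120000, 90000, 110000, 90000, 110000, 120000
MIN = 80000

80000


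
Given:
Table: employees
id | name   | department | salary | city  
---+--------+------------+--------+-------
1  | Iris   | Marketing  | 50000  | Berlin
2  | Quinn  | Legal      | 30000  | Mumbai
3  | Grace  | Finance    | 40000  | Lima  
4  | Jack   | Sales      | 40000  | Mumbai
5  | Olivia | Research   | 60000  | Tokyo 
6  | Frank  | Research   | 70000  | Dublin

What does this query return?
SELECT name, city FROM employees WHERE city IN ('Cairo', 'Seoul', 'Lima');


Filtering: city IN ('Cairo', 'Seoul', 'Lima')
Matching: 1 rows

1 rows:
Grace, Lima


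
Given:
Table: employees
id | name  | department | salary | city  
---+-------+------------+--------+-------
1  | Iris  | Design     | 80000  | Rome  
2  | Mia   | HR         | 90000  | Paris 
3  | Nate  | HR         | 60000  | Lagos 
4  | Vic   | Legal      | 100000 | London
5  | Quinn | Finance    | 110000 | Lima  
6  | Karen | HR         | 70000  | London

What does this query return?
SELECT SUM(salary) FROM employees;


SUM(salary) = 80000 + 90000 + 60000 + 100000 + 110000 + 70000 = 510000

510000


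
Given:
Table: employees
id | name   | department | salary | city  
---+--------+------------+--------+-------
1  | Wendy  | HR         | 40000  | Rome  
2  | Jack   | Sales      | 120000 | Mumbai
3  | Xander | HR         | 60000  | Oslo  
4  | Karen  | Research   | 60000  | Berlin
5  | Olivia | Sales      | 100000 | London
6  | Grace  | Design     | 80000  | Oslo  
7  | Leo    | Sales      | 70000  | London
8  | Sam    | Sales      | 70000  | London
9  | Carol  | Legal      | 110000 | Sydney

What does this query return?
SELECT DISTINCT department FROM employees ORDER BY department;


All 'department' values (row order): HR, Sales, HR, Research, Sales, Design, Sales, Sales, Legal
Removing duplicates leaves 5 unique value(s).

5 values:
Design
HR
Legal
Research
Sales


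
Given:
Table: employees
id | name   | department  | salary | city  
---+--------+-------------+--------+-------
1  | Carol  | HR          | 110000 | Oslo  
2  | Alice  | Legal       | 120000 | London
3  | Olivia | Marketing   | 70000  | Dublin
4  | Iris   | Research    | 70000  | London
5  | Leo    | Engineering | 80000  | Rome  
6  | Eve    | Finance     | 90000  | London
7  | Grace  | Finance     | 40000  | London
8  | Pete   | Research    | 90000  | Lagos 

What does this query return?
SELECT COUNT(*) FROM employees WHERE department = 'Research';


Counting rows where department = 'Research'
  Iris -> MATCH
  Pete -> MATCH


2


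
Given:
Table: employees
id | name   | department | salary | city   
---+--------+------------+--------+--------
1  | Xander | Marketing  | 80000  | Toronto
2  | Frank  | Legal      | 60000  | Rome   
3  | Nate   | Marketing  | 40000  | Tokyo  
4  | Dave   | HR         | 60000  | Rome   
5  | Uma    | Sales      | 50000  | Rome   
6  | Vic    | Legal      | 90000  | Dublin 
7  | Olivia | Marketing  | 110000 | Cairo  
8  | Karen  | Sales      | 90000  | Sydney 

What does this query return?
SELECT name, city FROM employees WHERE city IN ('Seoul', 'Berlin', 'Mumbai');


Filtering: city IN ('Seoul', 'Berlin', 'Mumbai')
Matching: 0 rows

Empty result set (0 rows)


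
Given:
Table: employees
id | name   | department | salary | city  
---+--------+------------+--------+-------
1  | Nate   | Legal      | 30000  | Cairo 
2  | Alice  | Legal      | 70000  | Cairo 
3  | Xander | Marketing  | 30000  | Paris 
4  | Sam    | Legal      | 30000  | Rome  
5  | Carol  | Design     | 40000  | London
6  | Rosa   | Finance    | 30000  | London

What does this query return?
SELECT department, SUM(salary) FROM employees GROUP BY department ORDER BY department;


Summing salary within each department:
  Design: 40000 = 40000
  Finance: 30000 = 30000
  Legal: 30000 + 70000 + 30000 = 130000
  Marketing: 30000 = 30000


4 groups:
Design, 40000
Finance, 30000
Legal, 130000
Marketing, 30000


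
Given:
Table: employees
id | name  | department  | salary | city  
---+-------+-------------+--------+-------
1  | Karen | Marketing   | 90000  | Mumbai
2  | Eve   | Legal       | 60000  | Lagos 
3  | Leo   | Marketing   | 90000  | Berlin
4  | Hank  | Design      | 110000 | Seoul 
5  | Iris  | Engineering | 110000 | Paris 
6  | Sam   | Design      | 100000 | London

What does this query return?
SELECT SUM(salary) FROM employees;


SUM(salary) = 90000 + 60000 + 90000 + 110000 + 110000 + 100000 = 560000

560000


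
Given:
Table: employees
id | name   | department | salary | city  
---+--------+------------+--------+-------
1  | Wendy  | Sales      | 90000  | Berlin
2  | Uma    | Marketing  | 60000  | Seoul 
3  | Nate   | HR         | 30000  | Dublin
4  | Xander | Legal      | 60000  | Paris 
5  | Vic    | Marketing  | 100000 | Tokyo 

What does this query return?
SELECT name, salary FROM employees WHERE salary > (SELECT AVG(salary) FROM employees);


Subquery: AVG(salary) = 68000.0
Filtering: salary > 68000.0
  Wendy (90000) -> MATCH
  Vic (100000) -> MATCH


2 rows:
Wendy, 90000
Vic, 100000


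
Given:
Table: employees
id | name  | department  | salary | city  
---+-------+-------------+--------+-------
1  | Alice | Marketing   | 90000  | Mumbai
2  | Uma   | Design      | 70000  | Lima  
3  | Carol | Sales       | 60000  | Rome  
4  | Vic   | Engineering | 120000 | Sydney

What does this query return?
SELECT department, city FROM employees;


Projecting columns: department, city

4 rows:
Marketing, Mumbai
Design, Lima
Sales, Rome
Engineering, Sydney


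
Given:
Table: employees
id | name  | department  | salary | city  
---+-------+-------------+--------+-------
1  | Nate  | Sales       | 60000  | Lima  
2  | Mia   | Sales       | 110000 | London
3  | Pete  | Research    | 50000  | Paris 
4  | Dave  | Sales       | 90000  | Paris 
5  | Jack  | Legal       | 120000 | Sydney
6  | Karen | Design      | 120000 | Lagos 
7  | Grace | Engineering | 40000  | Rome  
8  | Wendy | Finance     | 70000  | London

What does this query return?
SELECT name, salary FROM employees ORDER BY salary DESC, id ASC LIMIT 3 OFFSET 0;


Sort by salary DESC (id ASC tiebreak), then skip 0 and take 3
Rows 1 through 3

3 rows:
Jack, 120000
Karen, 120000
Mia, 110000


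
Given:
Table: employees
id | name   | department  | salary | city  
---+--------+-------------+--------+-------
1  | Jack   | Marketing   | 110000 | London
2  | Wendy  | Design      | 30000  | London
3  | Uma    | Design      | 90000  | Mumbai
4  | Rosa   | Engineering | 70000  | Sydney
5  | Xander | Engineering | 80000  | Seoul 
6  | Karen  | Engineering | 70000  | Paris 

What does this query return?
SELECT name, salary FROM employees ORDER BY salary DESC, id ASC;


Sorting by salary DESC, then id ASC for ties

6 rows:
Jack, 110000
Uma, 90000
Xander, 80000
Rosa, 70000
Karen, 70000
Wendy, 30000


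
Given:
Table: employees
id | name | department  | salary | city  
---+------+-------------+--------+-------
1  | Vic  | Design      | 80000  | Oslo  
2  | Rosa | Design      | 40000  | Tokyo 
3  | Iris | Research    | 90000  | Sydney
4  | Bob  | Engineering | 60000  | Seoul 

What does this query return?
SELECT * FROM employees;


SELECT * returns all 4 rows with all columns

4 rows:
1, Vic, Design, 80000, Oslo
2, Rosa, Design, 40000, Tokyo
3, Iris, Research, 90000, Sydney
4, Bob, Engineering, 60000, Seoul


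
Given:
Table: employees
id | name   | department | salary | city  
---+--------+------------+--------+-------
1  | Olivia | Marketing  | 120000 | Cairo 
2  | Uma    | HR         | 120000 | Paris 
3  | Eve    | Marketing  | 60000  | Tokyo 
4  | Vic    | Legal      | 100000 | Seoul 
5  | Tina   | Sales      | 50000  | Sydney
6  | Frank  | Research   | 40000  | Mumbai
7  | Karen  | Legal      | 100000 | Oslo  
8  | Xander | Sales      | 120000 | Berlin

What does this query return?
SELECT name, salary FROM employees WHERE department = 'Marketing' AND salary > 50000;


Filtering: department = 'Marketing' AND salary > 50000
Matching: 2 rows

2 rows:
Olivia, 120000
Eve, 60000


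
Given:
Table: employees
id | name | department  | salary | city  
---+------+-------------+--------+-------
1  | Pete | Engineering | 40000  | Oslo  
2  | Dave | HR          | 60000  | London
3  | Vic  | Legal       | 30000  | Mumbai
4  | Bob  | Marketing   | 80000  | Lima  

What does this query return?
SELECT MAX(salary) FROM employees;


Salaries: 40000, 60000, 30000, 80000
MAX = 80000

80000


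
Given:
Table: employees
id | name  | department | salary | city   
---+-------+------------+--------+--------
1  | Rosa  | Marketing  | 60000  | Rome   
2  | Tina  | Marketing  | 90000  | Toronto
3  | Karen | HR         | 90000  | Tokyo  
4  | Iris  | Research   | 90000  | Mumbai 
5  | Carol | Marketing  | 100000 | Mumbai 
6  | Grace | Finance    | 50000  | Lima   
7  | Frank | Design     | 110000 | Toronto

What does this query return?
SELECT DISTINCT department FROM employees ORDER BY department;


All 'department' values (row order): Marketing, Marketing, HR, Research, Marketing, Finance, Design
Removing duplicates leaves 5 unique value(s).

5 values:
Design
Finance
HR
Marketing
Research


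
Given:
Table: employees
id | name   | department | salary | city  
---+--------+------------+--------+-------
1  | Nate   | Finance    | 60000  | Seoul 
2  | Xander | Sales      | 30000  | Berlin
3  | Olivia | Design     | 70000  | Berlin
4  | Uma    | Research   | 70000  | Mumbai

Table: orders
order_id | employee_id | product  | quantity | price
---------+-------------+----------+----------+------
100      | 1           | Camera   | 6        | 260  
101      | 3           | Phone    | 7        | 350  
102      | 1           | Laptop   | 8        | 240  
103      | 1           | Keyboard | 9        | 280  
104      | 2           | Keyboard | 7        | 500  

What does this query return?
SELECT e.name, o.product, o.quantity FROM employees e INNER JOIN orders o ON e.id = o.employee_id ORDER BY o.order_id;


Joining employees.id = orders.employee_id:
  employee Nate (id=1) -> order Camera
  employee Olivia (id=3) -> order Phone
  employee Nate (id=1) -> order Laptop
  employee Nate (id=1) -> order Keyboard
  employee Xander (id=2) -> order Keyboard


5 rows:
Nate, Camera, 6
Olivia, Phone, 7
Nate, Laptop, 8
Nate, Keyboard, 9
Xander, Keyboard, 7


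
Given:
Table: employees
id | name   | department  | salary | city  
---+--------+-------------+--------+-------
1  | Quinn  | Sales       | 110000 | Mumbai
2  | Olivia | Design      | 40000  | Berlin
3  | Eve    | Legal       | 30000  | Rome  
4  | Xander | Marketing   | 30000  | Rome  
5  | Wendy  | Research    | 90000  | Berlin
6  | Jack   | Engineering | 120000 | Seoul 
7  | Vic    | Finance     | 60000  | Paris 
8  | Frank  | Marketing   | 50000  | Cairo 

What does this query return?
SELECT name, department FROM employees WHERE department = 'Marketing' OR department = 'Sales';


Filtering: department = 'Marketing' OR 'Sales'
Matching: 3 rows

3 rows:
Quinn, Sales
Xander, Marketing
Frank, Marketing


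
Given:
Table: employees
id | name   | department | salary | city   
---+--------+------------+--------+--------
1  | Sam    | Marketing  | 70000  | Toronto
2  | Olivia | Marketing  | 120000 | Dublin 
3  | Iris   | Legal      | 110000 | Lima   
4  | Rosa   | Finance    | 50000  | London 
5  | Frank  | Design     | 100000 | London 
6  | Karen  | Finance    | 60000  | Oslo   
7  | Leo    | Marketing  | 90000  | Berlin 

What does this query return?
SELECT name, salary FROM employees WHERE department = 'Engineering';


Filtering: department = 'Engineering'
Matching rows: 0

Empty result set (0 rows)


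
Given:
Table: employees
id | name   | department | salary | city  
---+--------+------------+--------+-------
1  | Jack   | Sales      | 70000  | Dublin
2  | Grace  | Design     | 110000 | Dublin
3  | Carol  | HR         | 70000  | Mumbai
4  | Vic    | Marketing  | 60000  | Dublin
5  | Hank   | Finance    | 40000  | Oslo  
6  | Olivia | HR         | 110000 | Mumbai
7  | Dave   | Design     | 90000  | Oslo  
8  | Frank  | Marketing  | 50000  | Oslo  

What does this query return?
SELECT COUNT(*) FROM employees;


COUNT(*) counts all rows

8


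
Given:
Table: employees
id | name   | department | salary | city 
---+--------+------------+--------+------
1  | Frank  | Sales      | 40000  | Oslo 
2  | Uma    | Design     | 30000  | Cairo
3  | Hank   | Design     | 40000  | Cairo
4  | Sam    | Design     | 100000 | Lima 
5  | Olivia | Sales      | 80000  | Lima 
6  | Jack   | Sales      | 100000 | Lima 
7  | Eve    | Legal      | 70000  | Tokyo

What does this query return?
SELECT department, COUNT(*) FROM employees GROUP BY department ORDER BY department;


Assigning each row to its department group:
  Frank -> Sales
  Uma -> Design
  Hank -> Design
  Sam -> Design
  Olivia -> Sales
  Jack -> Sales
  Eve -> Legal


3 groups:
Design, 3
Legal, 1
Sales, 3


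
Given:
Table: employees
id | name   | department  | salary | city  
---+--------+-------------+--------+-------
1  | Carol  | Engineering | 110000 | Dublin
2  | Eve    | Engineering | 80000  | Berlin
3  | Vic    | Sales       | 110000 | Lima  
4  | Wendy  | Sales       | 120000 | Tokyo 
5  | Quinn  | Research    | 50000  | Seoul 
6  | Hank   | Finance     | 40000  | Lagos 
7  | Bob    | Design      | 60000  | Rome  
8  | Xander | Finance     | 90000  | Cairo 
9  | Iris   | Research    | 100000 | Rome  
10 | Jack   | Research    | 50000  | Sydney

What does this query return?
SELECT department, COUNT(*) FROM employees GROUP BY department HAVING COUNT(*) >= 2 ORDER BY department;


Groups with count >= 2:
  Engineering: 2 -> PASS
  Finance: 2 -> PASS
  Research: 3 -> PASS
  Sales: 2 -> PASS
  Design: 1 -> filtered out


4 groups:
Engineering, 2
Finance, 2
Research, 3
Sales, 2


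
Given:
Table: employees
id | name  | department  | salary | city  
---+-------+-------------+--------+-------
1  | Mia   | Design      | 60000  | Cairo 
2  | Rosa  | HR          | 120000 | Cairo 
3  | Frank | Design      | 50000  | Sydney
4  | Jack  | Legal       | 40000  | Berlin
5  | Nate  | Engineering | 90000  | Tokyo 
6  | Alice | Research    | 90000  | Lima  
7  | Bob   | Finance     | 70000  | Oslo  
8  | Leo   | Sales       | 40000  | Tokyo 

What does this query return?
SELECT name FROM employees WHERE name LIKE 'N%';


LIKE 'N%' matches names starting with 'N'
Matching: 1

1 rows:
Nate


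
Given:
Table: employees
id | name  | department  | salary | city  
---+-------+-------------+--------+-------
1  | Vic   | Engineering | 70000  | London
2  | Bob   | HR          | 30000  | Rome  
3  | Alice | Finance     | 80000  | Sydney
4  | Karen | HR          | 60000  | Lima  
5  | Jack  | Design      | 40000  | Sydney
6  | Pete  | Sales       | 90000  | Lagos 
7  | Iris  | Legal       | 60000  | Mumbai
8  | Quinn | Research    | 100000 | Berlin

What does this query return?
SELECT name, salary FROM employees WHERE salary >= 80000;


Filtering: salary >= 80000
Matching: 3 rows

3 rows:
Alice, 80000
Pete, 90000
Quinn, 100000


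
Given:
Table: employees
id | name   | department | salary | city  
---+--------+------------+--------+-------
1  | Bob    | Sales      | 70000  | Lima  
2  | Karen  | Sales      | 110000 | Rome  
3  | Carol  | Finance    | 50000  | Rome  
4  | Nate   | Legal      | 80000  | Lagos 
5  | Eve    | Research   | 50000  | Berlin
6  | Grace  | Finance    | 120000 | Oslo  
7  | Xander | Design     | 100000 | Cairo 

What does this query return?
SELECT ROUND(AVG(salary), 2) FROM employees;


SUM(salary) = 580000
COUNT = 7
ROUND(AVG, 2) = ROUND(580000 / 7, 2) = 82857.14

82857.14


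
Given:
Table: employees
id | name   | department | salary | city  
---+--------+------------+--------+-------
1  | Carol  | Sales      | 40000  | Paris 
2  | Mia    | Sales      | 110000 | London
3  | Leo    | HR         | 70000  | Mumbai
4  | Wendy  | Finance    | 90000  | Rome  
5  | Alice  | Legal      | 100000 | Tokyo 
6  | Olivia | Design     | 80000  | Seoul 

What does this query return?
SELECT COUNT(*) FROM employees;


COUNT(*) counts all rows

6


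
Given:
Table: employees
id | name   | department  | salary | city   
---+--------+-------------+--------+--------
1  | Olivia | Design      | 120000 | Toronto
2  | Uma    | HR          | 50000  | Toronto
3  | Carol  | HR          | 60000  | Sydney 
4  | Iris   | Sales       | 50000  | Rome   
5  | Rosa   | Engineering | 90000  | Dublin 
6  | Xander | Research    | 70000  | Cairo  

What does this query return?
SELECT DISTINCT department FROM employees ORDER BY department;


All 'department' values (row order): Design, HR, HR, Sales, Engineering, Research
Removing duplicates leaves 5 unique value(s).

5 values:
Design
Engineering
HR
Research
Sales


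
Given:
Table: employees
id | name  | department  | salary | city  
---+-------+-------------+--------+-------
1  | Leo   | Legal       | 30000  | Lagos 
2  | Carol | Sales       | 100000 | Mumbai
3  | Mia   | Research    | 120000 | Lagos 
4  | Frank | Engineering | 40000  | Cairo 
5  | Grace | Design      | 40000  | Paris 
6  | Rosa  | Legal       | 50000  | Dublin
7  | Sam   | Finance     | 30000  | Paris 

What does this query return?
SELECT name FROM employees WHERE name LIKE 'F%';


LIKE 'F%' matches names starting with 'F'
Matching: 1

1 rows:
Frank


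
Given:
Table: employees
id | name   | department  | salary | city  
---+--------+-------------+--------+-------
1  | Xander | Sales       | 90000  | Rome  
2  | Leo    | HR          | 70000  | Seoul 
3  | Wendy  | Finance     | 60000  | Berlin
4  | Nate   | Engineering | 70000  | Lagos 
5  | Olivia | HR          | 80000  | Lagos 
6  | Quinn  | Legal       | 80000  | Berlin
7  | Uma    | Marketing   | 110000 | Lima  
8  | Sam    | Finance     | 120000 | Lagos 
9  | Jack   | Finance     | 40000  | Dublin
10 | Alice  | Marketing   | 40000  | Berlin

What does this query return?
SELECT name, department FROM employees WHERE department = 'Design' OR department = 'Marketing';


Filtering: department = 'Design' OR 'Marketing'
Matching: 2 rows

2 rows:
Uma, Marketing
Alice, Marketing


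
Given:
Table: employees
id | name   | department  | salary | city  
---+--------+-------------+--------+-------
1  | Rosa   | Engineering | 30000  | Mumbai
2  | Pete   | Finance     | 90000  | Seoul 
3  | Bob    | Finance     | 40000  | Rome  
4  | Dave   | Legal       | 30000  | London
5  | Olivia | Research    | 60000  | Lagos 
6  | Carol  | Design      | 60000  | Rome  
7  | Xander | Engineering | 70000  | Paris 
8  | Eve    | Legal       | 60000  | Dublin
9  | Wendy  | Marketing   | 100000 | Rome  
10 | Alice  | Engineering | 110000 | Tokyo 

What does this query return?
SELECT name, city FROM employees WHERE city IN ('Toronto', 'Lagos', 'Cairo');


Filtering: city IN ('Toronto', 'Lagos', 'Cairo')
Matching: 1 rows

1 rows:
Olivia, Lagos


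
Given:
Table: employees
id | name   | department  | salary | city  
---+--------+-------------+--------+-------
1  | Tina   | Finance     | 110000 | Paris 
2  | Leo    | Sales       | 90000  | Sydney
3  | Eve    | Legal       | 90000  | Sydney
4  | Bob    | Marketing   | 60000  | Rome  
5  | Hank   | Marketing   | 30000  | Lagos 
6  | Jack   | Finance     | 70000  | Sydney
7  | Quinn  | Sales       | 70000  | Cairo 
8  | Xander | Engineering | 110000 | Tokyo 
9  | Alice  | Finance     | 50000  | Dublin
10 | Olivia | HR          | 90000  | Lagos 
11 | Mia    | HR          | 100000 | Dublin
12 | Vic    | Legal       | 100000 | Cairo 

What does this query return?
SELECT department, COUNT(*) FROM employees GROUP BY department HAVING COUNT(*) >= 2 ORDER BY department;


Groups with count >= 2:
  Finance: 3 -> PASS
  HR: 2 -> PASS
  Legal: 2 -> PASS
  Marketing: 2 -> PASS
  Sales: 2 -> PASS
  Engineering: 1 -> filtered out


5 groups:
Finance, 3
HR, 2
Legal, 2
Marketing, 2
Sales, 2


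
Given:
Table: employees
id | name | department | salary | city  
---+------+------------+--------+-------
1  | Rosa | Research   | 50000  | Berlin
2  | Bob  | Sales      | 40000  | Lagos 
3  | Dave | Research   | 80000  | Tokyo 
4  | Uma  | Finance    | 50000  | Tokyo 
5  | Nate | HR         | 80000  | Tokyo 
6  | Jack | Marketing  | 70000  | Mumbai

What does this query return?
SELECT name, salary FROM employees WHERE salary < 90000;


Filtering: salary < 90000
Matching: 6 rows

6 rows:
Rosa, 50000
Bob, 40000
Dave, 80000
Uma, 50000
Nate, 80000
Jack, 70000


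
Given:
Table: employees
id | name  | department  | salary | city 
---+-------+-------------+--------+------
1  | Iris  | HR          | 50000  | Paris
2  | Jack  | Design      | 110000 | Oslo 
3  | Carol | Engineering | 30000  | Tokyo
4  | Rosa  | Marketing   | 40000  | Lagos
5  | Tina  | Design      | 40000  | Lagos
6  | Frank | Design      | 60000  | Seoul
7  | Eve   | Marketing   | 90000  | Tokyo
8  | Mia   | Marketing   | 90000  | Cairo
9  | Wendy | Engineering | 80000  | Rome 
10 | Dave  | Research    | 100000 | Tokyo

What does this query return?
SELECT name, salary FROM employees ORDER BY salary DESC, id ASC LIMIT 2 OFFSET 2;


Sort by salary DESC (id ASC tiebreak), then skip 2 and take 2
Rows 3 through 4

2 rows:
Eve, 90000
Mia, 90000


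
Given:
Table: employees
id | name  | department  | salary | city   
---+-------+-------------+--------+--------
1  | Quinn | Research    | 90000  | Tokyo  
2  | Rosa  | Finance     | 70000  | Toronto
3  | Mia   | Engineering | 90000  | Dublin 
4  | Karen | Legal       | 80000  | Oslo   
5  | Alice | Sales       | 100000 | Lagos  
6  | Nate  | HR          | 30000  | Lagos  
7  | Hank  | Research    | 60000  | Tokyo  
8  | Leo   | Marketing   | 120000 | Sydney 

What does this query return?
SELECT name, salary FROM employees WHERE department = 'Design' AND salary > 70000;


Filtering: department = 'Design' AND salary > 70000
Matching: 0 rows

Empty result set (0 rows)


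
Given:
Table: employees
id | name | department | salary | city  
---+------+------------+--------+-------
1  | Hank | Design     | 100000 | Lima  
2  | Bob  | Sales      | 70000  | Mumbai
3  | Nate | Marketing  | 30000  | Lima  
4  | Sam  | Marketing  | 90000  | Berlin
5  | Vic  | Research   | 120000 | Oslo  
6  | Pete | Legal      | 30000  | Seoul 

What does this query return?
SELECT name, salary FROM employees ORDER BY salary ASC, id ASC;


Sorting by salary ASC, then id ASC for ties

6 rows:
Nate, 30000
Pete, 30000
Bob, 70000
Sam, 90000
Hank, 100000
Vic, 120000


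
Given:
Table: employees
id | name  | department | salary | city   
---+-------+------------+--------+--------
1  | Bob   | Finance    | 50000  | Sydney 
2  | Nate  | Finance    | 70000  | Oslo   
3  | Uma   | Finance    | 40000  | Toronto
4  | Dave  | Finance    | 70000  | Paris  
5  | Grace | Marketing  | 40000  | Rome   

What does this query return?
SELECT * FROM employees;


SELECT * returns all 5 rows with all columns

5 rows:
1, Bob, Finance, 50000, Sydney
2, Nate, Finance, 70000, Oslo
3, Uma, Finance, 40000, Toronto
4, Dave, Finance, 70000, Paris
5, Grace, Marketing, 40000, Rome


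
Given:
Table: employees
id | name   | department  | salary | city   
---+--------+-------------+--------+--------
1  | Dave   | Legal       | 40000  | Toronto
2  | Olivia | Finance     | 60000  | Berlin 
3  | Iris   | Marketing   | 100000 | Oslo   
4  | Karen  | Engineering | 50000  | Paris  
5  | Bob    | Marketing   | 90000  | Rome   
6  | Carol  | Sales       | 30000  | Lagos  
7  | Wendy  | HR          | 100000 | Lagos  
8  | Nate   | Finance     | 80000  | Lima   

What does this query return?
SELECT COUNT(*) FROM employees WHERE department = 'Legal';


Counting rows where department = 'Legal'
  Dave -> MATCH


1


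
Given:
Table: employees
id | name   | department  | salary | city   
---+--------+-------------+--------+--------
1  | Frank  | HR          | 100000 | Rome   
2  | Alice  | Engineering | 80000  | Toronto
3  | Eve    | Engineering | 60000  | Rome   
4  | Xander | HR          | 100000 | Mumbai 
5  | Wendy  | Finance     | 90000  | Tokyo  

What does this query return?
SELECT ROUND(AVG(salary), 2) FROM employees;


SUM(salary) = 430000
COUNT = 5
ROUND(AVG, 2) = ROUND(430000 / 5, 2) = 86000.0

86000.0


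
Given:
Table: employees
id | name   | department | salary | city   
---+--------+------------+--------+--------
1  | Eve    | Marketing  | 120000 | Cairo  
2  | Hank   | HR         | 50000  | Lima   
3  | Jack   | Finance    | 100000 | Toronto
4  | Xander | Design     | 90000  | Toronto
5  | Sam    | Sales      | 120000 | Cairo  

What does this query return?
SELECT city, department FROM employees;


Projecting columns: city, department

5 rows:
Cairo, Marketing
Lima, HR
Toronto, Finance
Toronto, Design
Cairo, Sales


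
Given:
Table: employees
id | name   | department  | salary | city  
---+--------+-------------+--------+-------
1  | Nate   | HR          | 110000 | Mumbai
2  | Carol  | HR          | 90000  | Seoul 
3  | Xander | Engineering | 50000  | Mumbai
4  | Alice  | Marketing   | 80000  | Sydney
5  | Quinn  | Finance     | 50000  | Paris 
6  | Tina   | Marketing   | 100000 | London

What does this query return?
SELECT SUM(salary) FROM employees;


SUM(salary) = 110000 + 90000 + 50000 + 80000 + 50000 + 100000 = 480000

480000


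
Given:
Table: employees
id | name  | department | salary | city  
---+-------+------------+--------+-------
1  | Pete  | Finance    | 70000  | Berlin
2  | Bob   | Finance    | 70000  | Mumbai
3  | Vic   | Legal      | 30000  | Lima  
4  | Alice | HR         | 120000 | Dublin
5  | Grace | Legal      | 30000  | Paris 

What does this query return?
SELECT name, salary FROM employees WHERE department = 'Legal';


Filtering: department = 'Legal'
Matching rows: 2

2 rows:
Vic, 30000
Grace, 30000


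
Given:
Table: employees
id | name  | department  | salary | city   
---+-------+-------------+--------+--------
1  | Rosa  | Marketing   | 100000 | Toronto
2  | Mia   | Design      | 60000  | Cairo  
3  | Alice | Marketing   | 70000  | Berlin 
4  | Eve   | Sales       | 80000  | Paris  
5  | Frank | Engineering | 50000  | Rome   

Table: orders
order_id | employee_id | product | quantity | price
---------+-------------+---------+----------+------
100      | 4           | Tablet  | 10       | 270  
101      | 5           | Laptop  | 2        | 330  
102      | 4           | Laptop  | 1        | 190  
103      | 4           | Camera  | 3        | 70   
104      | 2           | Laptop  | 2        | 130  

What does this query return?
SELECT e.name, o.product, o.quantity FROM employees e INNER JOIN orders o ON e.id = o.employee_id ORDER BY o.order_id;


Joining employees.id = orders.employee_id:
  employee Eve (id=4) -> order Tablet
  employee Frank (id=5) -> order Laptop
  employee Eve (id=4) -> order Laptop
  employee Eve (id=4) -> order Camera
  employee Mia (id=2) -> order Laptop


5 rows:
Eve, Tablet, 10
Frank, Laptop, 2
Eve, Laptop, 1
Eve, Camera, 3
Mia, Laptop, 2


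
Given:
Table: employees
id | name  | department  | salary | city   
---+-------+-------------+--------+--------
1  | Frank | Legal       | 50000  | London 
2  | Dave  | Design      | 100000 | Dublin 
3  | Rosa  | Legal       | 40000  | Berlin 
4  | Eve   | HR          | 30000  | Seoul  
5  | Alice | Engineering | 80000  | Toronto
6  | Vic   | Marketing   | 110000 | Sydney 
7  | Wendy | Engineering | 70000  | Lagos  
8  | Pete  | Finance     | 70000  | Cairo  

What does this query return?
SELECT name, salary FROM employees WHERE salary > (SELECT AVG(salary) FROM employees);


Subquery: AVG(salary) = 68750.0
Filtering: salary > 68750.0
  Dave (100000) -> MATCH
  Alice (80000) -> MATCH
  Vic (110000) -> MATCH
  Wendy (70000) -> MATCH
  Pete (70000) -> MATCH


5 rows:
Dave, 100000
Alice, 80000
Vic, 110000
Wendy, 70000
Pete, 70000


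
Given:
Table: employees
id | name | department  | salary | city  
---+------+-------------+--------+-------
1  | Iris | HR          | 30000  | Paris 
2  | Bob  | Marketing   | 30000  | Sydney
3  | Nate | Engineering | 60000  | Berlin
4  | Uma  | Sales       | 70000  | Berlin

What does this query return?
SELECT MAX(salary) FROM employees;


Salaries: 30000, 30000, 60000, 70000
MAX = 70000

70000


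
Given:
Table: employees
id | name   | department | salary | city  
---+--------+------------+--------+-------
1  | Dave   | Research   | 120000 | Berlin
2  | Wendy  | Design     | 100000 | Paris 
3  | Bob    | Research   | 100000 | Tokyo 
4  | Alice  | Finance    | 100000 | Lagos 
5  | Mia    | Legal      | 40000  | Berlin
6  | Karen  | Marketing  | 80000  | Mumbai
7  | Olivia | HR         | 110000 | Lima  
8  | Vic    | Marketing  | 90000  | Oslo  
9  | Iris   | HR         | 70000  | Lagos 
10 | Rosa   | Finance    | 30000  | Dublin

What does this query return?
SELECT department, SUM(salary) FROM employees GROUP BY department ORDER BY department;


Summing salary within each department:
  Design: 100000 = 100000
  Finance: 100000 + 30000 = 130000
  HR: 110000 + 70000 = 180000
  Legal: 40000 = 40000
  Marketing: 80000 + 90000 = 170000
  Research: 120000 + 100000 = 220000


6 groups:
Design, 100000
Finance, 130000
HR, 180000
Legal, 40000
Marketing, 170000
Research, 220000


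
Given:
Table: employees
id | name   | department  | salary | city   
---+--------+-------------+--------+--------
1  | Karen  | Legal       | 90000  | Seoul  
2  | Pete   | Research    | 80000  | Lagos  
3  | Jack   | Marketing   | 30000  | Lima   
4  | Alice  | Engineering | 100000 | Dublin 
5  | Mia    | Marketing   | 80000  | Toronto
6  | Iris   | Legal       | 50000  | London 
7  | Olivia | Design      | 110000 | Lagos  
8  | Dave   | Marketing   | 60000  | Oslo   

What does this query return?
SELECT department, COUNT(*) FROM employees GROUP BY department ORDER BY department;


Assigning each row to its department group:
  Karen -> Legal
  Pete -> Research
  Jack -> Marketing
  Alice -> Engineering
  Mia -> Marketing
  Iris -> Legal
  Olivia -> Design
  Dave -> Marketing


5 groups:
Design, 1
Engineering, 1
Legal, 2
Marketing, 3
Research, 1


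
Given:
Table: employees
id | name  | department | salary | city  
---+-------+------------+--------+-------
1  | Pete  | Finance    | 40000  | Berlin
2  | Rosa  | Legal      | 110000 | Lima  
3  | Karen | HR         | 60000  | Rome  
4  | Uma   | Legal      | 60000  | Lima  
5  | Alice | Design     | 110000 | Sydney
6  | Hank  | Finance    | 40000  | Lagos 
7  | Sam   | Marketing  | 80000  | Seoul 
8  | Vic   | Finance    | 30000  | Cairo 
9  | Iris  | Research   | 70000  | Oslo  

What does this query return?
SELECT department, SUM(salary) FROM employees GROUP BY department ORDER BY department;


Summing salary within each department:
  Design: 110000 = 110000
  Finance: 40000 + 40000 + 30000 = 110000
  HR: 60000 = 60000
  Legal: 110000 + 60000 = 170000
  Marketing: 80000 = 80000
  Research: 70000 = 70000


6 groups:
Design, 110000
Finance, 110000
HR, 60000
Legal, 170000
Marketing, 80000
Research, 70000


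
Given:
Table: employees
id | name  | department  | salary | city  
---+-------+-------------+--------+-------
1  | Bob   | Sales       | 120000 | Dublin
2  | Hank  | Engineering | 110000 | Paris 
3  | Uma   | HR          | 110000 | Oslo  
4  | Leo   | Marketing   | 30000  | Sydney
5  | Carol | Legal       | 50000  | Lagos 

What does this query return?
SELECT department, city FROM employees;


Projecting columns: department, city

5 rows:
Sales, Dublin
Engineering, Paris
HR, Oslo
Marketing, Sydney
Legal, Lagos


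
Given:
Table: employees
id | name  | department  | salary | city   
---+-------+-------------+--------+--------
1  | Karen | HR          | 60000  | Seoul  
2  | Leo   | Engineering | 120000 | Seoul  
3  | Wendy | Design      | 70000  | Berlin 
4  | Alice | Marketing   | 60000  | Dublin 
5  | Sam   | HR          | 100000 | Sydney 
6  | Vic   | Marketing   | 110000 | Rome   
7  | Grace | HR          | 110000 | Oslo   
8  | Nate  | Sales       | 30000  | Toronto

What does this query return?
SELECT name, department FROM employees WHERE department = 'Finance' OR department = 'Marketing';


Filtering: department = 'Finance' OR 'Marketing'
Matching: 2 rows

2 rows:
Alice, Marketing
Vic, Marketing


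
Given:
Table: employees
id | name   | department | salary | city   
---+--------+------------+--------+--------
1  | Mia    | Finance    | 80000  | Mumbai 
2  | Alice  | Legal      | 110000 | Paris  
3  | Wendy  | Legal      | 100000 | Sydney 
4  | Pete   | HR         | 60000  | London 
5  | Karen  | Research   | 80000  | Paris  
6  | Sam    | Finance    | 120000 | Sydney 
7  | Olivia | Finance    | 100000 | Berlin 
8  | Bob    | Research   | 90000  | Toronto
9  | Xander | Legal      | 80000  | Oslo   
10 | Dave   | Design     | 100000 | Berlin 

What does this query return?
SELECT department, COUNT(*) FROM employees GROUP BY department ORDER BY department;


Assigning each row to its department group:
  Mia -> Finance
  Alice -> Legal
  Wendy -> Legal
  Pete -> HR
  Karen -> Research
  Sam -> Finance
  Olivia -> Finance
  Bob -> Research
  Xander -> Legal
  Dave -> Design


5 groups:
Design, 1
Finance, 3
HR, 1
Legal, 3
Research, 2


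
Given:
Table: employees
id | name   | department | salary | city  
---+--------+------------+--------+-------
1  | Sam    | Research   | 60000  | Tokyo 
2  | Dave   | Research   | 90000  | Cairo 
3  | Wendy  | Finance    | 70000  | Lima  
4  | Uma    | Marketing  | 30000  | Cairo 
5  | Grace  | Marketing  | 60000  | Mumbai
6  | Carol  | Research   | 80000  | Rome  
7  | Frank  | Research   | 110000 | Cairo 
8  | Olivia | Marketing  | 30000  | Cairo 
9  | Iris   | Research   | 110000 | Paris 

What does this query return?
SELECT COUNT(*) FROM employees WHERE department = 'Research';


Counting rows where department = 'Research'
  Sam -> MATCH
  Dave -> MATCH
  Carol -> MATCH
  Frank -> MATCH
  Iris -> MATCH


5


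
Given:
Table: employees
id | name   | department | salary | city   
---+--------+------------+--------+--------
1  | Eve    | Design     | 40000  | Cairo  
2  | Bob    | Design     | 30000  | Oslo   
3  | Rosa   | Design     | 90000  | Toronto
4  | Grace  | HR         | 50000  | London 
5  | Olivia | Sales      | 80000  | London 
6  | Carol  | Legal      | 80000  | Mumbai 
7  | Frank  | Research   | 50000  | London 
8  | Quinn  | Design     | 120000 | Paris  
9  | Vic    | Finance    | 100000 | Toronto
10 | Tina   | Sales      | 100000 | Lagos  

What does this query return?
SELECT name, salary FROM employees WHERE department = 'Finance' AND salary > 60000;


Filtering: department = 'Finance' AND salary > 60000
Matching: 1 rows

1 rows:
Vic, 100000


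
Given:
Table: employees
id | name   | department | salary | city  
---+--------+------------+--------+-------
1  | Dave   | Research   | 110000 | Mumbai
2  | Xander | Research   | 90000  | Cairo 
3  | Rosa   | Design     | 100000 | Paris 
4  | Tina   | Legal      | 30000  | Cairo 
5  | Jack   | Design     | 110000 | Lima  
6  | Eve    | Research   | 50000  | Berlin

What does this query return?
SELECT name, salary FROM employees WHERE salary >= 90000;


Filtering: salary >= 90000
Matching: 4 rows

4 rows:
Dave, 110000
Xander, 90000
Rosa, 100000
Jack, 110000


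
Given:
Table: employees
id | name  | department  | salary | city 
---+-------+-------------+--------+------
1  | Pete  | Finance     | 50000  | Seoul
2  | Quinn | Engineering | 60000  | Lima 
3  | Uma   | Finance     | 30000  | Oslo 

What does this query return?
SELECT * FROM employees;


SELECT * returns all 3 rows with all columns

3 rows:
1, Pete, Finance, 50000, Seoul
2, Quinn, Engineering, 60000, Lima
3, Uma, Finance, 30000, Oslo


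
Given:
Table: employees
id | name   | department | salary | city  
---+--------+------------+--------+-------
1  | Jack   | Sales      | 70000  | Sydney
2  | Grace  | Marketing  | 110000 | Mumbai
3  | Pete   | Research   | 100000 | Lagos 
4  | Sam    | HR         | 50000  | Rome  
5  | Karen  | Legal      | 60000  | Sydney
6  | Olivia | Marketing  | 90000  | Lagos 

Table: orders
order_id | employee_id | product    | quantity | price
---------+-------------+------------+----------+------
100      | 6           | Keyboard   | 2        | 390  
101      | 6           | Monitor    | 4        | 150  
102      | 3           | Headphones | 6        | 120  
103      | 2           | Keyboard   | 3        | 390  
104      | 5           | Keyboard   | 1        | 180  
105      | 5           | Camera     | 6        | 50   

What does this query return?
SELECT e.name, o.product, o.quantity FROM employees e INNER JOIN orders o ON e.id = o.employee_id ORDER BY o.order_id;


Joining employees.id = orders.employee_id:
  employee Olivia (id=6) -> order Keyboard
  employee Olivia (id=6) -> order Monitor
  employee Pete (id=3) -> order Headphones
  employee Grace (id=2) -> order Keyboard
  employee Karen (id=5) -> order Keyboard
  employee Karen (id=5) -> order Camera


6 rows:
Olivia, Keyboard, 2
Olivia, Monitor, 4
Pete, Headphones, 6
Grace, Keyboard, 3
Karen, Keyboard, 1
Karen, Camera, 6


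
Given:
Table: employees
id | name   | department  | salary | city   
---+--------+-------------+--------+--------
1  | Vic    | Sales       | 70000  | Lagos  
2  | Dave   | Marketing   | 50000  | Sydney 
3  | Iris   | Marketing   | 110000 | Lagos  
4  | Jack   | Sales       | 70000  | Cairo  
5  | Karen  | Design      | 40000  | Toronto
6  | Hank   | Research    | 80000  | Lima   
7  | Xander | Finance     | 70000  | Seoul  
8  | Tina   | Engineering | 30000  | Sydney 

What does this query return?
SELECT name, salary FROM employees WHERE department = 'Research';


Filtering: department = 'Research'
Matching rows: 1

1 rows:
Hank, 80000


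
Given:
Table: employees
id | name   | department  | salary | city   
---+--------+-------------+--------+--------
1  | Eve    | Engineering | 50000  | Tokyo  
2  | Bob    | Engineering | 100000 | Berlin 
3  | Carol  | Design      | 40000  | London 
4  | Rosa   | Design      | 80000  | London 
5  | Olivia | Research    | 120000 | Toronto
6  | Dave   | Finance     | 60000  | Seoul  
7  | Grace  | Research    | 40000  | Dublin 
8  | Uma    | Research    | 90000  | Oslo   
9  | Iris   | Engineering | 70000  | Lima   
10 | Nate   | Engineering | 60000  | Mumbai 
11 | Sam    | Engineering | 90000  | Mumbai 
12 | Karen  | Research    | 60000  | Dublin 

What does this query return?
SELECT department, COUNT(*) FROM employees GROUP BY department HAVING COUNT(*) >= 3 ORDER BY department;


Groups with count >= 3:
  Engineering: 5 -> PASS
  Research: 4 -> PASS
  Design: 2 -> filtered out
  Finance: 1 -> filtered out


2 groups:
Engineering, 5
Research, 4


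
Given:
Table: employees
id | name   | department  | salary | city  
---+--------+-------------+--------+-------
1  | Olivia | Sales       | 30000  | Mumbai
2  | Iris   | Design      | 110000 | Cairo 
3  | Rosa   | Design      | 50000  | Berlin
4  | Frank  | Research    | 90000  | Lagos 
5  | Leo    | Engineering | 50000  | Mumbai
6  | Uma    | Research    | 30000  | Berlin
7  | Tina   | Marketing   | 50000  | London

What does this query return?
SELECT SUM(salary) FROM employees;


SUM(salary) = 30000 + 110000 + 50000 + 90000 + 50000 + 30000 + 50000 = 410000

410000


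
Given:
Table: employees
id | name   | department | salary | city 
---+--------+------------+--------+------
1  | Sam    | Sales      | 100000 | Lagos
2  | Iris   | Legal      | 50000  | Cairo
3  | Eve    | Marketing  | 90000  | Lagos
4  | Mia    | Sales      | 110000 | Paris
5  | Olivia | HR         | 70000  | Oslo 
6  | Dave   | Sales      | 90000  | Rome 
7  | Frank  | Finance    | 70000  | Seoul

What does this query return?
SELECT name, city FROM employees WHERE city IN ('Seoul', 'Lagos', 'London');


Filtering: city IN ('Seoul', 'Lagos', 'London')
Matching: 3 rows

3 rows:
Sam, Lagos
Eve, Lagos
Frank, Seoul
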